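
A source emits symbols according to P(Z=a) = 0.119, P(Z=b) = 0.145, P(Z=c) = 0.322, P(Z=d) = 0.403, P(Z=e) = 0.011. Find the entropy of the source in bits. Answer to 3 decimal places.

1.896 bits

H(Z) = −Σ p·log₂ p.
  −(0.119)·log₂(0.119) = 0.3654
  −(0.145)·log₂(0.145) = 0.4040
  −(0.322)·log₂(0.322) = 0.5264
  −(0.403)·log₂(0.403) = 0.5284
  −(0.011)·log₂(0.011) = 0.0716
Sum: 0.3654 + 0.4040 + 0.5264 + 0.5284 + 0.0716 = 1.896 bits.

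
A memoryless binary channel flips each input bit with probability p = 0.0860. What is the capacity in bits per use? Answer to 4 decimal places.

0.5770 bits

Binary symmetric channel: C = 1 − h₂(ε) where h₂ is the binary entropy function.
h₂(0.0860) = −0.0860·log₂0.0860 − 0.9140·log₂0.9140 = 0.4230.
C = 1 − 0.4230 = 0.5770 bits per channel use.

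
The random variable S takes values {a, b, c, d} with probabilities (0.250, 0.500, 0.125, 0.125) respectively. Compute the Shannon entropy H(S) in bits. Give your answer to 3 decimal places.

1.750 bits

H(S) = −Σ p·log₂ p.
  −(0.250)·log₂(0.250) = 0.5000
  −(0.500)·log₂(0.500) = 0.5000
  −(0.125)·log₂(0.125) = 0.3750
  −(0.125)·log₂(0.125) = 0.3750
Sum: 0.5000 + 0.5000 + 0.3750 + 0.3750 = 1.750 bits.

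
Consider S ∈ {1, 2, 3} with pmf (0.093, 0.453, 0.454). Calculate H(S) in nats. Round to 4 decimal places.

H(S) = −Σ p·ln p.
  −(0.093)·ln(0.093) = 0.22089
  −(0.453)·ln(0.453) = 0.35871
  −(0.454)·ln(0.454) = 0.35850
Sum: 0.22089 + 0.35871 + 0.35850 = 0.9381 nats.

0.9381 nats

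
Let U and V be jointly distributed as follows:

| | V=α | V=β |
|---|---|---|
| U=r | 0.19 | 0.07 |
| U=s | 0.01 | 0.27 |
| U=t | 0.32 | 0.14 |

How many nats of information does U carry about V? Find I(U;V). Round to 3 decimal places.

0.215 nats

Marginals: p(U) = (0.2600, 0.2800, 0.4600), p(V) = (0.5200, 0.4800).
I(U;V) = H(U) + H(V) − H(U,V).
H(U) = 1.0639, H(V) = 0.6923, H(U,V) = 1.5411.
I(U;V) = 1.0639 + 0.6923 − 1.5411 = 0.215 nats.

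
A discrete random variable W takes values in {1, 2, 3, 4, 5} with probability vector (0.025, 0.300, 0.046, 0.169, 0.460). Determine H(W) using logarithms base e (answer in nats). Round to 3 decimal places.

H(W) = −Σ p·ln p.
  −(0.025)·ln(0.025) = 0.0922
  −(0.300)·ln(0.300) = 0.3612
  −(0.046)·ln(0.046) = 0.1416
  −(0.169)·ln(0.169) = 0.3005
  −(0.460)·ln(0.460) = 0.3572
Sum: 0.0922 + 0.3612 + 0.1416 + 0.3005 + 0.3572 = 1.253 nats.

1.253 nats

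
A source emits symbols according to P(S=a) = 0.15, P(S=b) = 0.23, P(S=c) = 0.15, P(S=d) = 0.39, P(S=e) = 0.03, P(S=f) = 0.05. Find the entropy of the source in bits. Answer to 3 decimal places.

2.206 bits

H(S) = −Σ p·log₂ p.
  −(0.15)·log₂(0.15) = 0.4105
  −(0.23)·log₂(0.23) = 0.4877
  −(0.15)·log₂(0.15) = 0.4105
  −(0.39)·log₂(0.39) = 0.5298
  −(0.03)·log₂(0.03) = 0.1518
  −(0.05)·log₂(0.05) = 0.2161
Sum: 0.4105 + 0.4877 + 0.4105 + 0.5298 + 0.1518 + 0.2161 = 2.206 bits.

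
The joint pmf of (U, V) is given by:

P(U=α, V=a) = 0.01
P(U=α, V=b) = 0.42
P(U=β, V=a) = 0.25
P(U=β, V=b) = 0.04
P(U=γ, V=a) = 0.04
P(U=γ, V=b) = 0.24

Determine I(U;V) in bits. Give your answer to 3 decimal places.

0.479 bits

Marginals: p(U) = (0.4300, 0.2900, 0.2800), p(V) = (0.3000, 0.7000).
I(U;V) = Σ p(x,y)·log₂[p(x,y)/(p(x)p(y))].
  (α,a): 0.01·log₂(0.0775) = -0.0369
  (α,b): 0.42·log₂(1.3953) = 0.2019
  (β,a): 0.25·log₂(2.8736) = 0.3807
  (β,b): 0.04·log₂(0.1970) = -0.0937
  (γ,a): 0.04·log₂(0.4762) = -0.0428
  (γ,b): 0.24·log₂(1.2245) = 0.0701
Sum = 0.479 bits.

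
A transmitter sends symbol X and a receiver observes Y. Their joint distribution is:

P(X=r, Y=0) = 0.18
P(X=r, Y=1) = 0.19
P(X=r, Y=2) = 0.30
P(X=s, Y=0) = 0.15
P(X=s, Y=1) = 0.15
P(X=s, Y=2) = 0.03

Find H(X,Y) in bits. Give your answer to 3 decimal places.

2.394 bits

H(X,Y) = −Σ p(x,y)·log₂ p(x,y) over all 6 cells.
  cell (r,0): −0.18·log₂0.18 = 0.4453
  cell (r,1): −0.19·log₂0.19 = 0.4552
  cell (r,2): −0.30·log₂0.30 = 0.5211
  cell (s,0): −0.15·log₂0.15 = 0.4105
  cell (s,1): −0.15·log₂0.15 = 0.4105
  cell (s,2): −0.03·log₂0.03 = 0.1518
Sum = 2.394 bits.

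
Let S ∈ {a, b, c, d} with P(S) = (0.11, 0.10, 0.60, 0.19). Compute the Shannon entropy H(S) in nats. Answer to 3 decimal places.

H(S) = −Σ p·ln p.
  −(0.11)·ln(0.11) = 0.2428
  −(0.10)·ln(0.10) = 0.2303
  −(0.60)·ln(0.60) = 0.3065
  −(0.19)·ln(0.19) = 0.3155
Sum: 0.2428 + 0.2303 + 0.3065 + 0.3155 = 1.095 nats.

1.095 nats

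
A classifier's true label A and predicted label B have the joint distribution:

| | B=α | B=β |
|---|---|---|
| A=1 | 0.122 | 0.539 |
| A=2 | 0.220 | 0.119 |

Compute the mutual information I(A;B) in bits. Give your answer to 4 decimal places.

0.1537 bits

Marginals: p(A) = (0.6610, 0.3390), p(B) = (0.3420, 0.6580).
I(A;B) = Σ p(x,y)·log₂[p(x,y)/(p(x)p(y))].
  (1,α): 0.122·log₂(0.5397) = -0.10856
  (1,β): 0.539·log₂(1.2393) = 0.16681
  (2,α): 0.220·log₂(1.8976) = 0.20331
  (2,β): 0.119·log₂(0.5335) = -0.10787
Sum = 0.1537 bits.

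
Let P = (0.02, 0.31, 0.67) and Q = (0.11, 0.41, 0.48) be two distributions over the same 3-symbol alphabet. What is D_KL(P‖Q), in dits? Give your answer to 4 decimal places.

0.0446 dits

D(P‖Q) = Σ p·log₁₀(p/q).
  0.02·log₁₀(0.02/0.11) = -0.01481
  0.31·log₁₀(0.31/0.41) = -0.03764
  0.67·log₁₀(0.67/0.48) = 0.09704
D(P‖Q) = 0.0446 dits.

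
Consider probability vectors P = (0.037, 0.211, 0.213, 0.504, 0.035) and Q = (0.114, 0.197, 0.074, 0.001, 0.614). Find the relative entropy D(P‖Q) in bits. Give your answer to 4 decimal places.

D(P‖Q) = Σ p·log₂(p/q).
  0.037·log₂(0.037/0.114) = -0.06007
  0.211·log₂(0.211/0.197) = 0.02090
  0.213·log₂(0.213/0.074) = 0.32488
  0.504·log₂(0.504/0.001) = 4.52455
  0.035·log₂(0.035/0.614) = -0.14465
D(P‖Q) = 4.6656 bits.

4.6656 bits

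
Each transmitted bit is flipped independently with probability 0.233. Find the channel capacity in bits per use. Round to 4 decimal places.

0.2168 bits

Binary symmetric channel: C = 1 − h₂(ε) where h₂ is the binary entropy function.
h₂(0.233) = −0.233·log₂0.233 − 0.767·log₂0.767 = 0.7832.
C = 1 − 0.7832 = 0.2168 bits per channel use.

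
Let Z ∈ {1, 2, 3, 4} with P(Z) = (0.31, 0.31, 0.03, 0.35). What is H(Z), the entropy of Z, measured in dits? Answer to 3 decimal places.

0.521 dits

H(Z) = −Σ p·log₁₀ p.
  −(0.31)·log₁₀(0.31) = 0.1577
  −(0.31)·log₁₀(0.31) = 0.1577
  −(0.03)·log₁₀(0.03) = 0.0457
  −(0.35)·log₁₀(0.35) = 0.1596
Sum: 0.1577 + 0.1577 + 0.0457 + 0.1596 = 0.521 dits.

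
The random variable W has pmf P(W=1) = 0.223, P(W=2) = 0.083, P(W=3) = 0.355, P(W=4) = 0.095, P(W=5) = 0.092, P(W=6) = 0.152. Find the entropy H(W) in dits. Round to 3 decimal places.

H(W) = −Σ p·log₁₀ p.
  −(0.223)·log₁₀(0.223) = 0.1453
  −(0.083)·log₁₀(0.083) = 0.0897
  −(0.355)·log₁₀(0.355) = 0.1597
  −(0.095)·log₁₀(0.095) = 0.0971
  −(0.092)·log₁₀(0.092) = 0.0953
  −(0.152)·log₁₀(0.152) = 0.1244
Sum: 0.1453 + 0.0897 + 0.1597 + 0.0971 + 0.0953 + 0.1244 = 0.712 dits.

0.712 dits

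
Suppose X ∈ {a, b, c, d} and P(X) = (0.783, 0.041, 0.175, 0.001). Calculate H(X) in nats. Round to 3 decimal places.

H(X) = −Σ p·ln p.
  −(0.783)·ln(0.783) = 0.1915
  −(0.041)·ln(0.041) = 0.1310
  −(0.175)·ln(0.175) = 0.3050
  −(0.001)·ln(0.001) = 0.0069
Sum: 0.1915 + 0.1310 + 0.3050 + 0.0069 = 0.634 nats.

0.634 nats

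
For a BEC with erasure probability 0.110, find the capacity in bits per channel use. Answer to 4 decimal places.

0.8900 bits

Binary erasure channel: capacity C = 1 − ε.
C = 1 − 0.110 = 0.8900 bits per channel use.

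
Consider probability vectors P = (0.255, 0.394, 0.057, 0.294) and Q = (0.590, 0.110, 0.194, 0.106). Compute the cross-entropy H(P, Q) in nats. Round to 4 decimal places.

H(P,Q) = −Σ p·ln q.
  −0.255·ln(0.590) = 0.13455
  −0.394·ln(0.110) = 0.86967
  −0.057·ln(0.194) = 0.09347
  −0.294·ln(0.106) = 0.65983
H(P,Q) = 1.7575 nats.

1.7575 nats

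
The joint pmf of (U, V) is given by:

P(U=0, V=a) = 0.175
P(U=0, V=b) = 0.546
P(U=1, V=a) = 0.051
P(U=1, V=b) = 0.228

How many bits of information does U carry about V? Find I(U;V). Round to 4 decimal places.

Marginals: p(U) = (0.7210, 0.2790), p(V) = (0.2260, 0.7740).
I(U;V) = Σ p(x,y)·log₂[p(x,y)/(p(x)p(y))].
  (0,a): 0.175·log₂(1.0740) = 0.01802
  (0,b): 0.546·log₂(0.9784) = -0.01720
  (1,a): 0.051·log₂(0.8088) = -0.01561
  (1,b): 0.228·log₂(1.0558) = 0.01787
Sum = 0.0031 bits.

0.0031 bits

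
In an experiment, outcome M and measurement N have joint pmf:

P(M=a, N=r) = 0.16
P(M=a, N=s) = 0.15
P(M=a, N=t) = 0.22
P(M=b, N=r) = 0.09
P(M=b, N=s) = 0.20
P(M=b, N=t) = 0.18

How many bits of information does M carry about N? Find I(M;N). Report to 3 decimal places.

0.020 bits

Marginals: p(M) = (0.5300, 0.4700), p(N) = (0.2500, 0.3500, 0.4000).
I(M;N) = Σ p(x,y)·log₂[p(x,y)/(p(x)p(y))].
  (a,r): 0.16·log₂(1.2075) = 0.0435
  (a,s): 0.15·log₂(0.8086) = -0.0460
  (a,t): 0.22·log₂(1.0377) = 0.0118
  (b,r): 0.09·log₂(0.7660) = -0.0346
  (b,s): 0.20·log₂(1.2158) = 0.0564
  (b,t): 0.18·log₂(0.9574) = -0.0113
Sum = 0.020 bits.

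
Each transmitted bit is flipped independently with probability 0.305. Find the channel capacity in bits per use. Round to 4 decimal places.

0.1127 bits

Binary symmetric channel: C = 1 − h₂(ε) where h₂ is the binary entropy function.
h₂(0.305) = −0.305·log₂0.305 − 0.695·log₂0.695 = 0.8873.
C = 1 − 0.8873 = 0.1127 bits per channel use.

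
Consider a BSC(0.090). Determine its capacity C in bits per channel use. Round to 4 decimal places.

Binary symmetric channel: C = 1 − h₂(ε) where h₂ is the binary entropy function.
h₂(0.090) = −0.090·log₂0.090 − 0.910·log₂0.910 = 0.4365.
C = 1 − 0.4365 = 0.5635 bits per channel use.

0.5635 bits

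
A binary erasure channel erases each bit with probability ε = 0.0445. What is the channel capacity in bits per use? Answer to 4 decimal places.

0.9555 bits

Binary erasure channel: capacity C = 1 − ε.
C = 1 − 0.0445 = 0.9555 bits per channel use.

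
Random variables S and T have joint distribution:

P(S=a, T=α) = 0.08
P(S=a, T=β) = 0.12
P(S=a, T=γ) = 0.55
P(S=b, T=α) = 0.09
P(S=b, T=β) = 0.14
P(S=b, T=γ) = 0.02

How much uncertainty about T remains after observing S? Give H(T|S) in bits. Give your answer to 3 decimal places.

1.144 bits

Marginals: p(S) = (0.7500, 0.2500), p(T) = (0.1700, 0.2600, 0.5700).
H(T|S) = Σ p(S) · H(T|S=·).
  S=a: p=0.7500, H(T|S=a) = 1.0956
  S=b: p=0.2500, H(T|S=b) = 1.2906
Weighted sum = 1.144 bits.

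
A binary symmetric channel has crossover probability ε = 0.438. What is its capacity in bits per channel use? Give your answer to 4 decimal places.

0.0111 bits

Binary symmetric channel: C = 1 − h₂(ε) where h₂ is the binary entropy function.
h₂(0.438) = −0.438·log₂0.438 − 0.562·log₂0.562 = 0.9889.
C = 1 − 0.9889 = 0.0111 bits per channel use.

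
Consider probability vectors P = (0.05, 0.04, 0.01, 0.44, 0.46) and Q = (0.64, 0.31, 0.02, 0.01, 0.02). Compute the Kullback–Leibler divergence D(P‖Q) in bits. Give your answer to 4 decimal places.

4.1709 bits

D(P‖Q) = Σ p·log₂(p/q).
  0.05·log₂(0.05/0.64) = -0.18390
  0.04·log₂(0.04/0.31) = -0.11817
  0.01·log₂(0.01/0.02) = -0.01000
  0.44·log₂(0.44/0.01) = 2.40215
  0.46·log₂(0.46/0.02) = 2.08084
D(P‖Q) = 4.1709 bits.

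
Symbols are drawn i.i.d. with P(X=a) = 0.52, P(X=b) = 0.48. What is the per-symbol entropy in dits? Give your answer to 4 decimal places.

H(X) = −Σ p·log₁₀ p.
  −(0.52)·log₁₀(0.52) = 0.14768
  −(0.48)·log₁₀(0.48) = 0.15300
Sum: 0.14768 + 0.15300 = 0.3007 dits.

0.3007 dits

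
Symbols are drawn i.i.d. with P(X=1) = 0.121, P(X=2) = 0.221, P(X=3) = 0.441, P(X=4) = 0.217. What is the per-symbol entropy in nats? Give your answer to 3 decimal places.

1.282 nats

H(X) = −Σ p·ln p.
  −(0.121)·ln(0.121) = 0.2555
  −(0.221)·ln(0.221) = 0.3336
  −(0.441)·ln(0.441) = 0.3611
  −(0.217)·ln(0.217) = 0.3315
Sum: 0.2555 + 0.3336 + 0.3611 + 0.3315 = 1.282 nats.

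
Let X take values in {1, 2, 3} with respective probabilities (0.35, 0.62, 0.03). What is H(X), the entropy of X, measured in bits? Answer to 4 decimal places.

H(X) = −Σ p·log₂ p.
  −(0.35)·log₂(0.35) = 0.53010
  −(0.62)·log₂(0.62) = 0.42759
  −(0.03)·log₂(0.03) = 0.15177
Sum: 0.53010 + 0.42759 + 0.15177 = 1.1095 bits.

1.1095 bits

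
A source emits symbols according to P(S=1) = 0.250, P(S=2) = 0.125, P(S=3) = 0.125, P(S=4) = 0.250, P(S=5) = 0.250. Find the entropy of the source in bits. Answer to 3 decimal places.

2.250 bits

H(S) = −Σ p·log₂ p.
  −(0.250)·log₂(0.250) = 0.5000
  −(0.125)·log₂(0.125) = 0.3750
  −(0.125)·log₂(0.125) = 0.3750
  −(0.250)·log₂(0.250) = 0.5000
  −(0.250)·log₂(0.250) = 0.5000
Sum: 0.5000 + 0.3750 + 0.3750 + 0.5000 + 0.5000 = 2.250 bits.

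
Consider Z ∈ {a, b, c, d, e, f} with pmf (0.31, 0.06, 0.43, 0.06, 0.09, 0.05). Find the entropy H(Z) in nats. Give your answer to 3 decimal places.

1.430 nats

H(Z) = −Σ p·ln p.
  −(0.31)·ln(0.31) = 0.3631
  −(0.06)·ln(0.06) = 0.1688
  −(0.43)·ln(0.43) = 0.3629
  −(0.06)·ln(0.06) = 0.1688
  −(0.09)·ln(0.09) = 0.2167
  −(0.05)·ln(0.05) = 0.1498
Sum: 0.3631 + 0.1688 + 0.3629 + 0.1688 + 0.2167 + 0.1498 = 1.430 nats.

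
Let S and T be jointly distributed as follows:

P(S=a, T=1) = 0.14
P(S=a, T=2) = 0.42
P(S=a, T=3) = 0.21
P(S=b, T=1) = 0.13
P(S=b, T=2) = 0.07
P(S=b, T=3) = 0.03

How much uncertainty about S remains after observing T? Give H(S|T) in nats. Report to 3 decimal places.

0.478 nats

Chain rule: H(S|T) = H(S,T) − H(T).
Marginals: p(S) = (0.7700, 0.2300), p(T) = (0.2700, 0.4900, 0.2400).
H(S,T) = 1.5239 nats; H(T) = 1.0456 nats.
H(S|T) = 1.5239 − 1.0456 = 0.478 nats.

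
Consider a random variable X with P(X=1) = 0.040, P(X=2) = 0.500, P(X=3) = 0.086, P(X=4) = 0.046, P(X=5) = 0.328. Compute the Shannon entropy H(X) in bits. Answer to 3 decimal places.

H(X) = −Σ p·log₂ p.
  −(0.040)·log₂(0.040) = 0.1858
  −(0.500)·log₂(0.500) = 0.5000
  −(0.086)·log₂(0.086) = 0.3044
  −(0.046)·log₂(0.046) = 0.2043
  −(0.328)·log₂(0.328) = 0.5275
Sum: 0.1858 + 0.5000 + 0.3044 + 0.2043 + 0.5275 = 1.722 bits.

1.722 bits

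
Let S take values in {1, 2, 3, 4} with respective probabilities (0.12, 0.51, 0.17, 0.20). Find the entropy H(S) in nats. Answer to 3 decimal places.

H(S) = −Σ p·ln p.
  −(0.12)·ln(0.12) = 0.2544
  −(0.51)·ln(0.51) = 0.3434
  −(0.17)·ln(0.17) = 0.3012
  −(0.20)·ln(0.20) = 0.3219
Sum: 0.2544 + 0.3434 + 0.3012 + 0.3219 = 1.221 nats.

1.221 nats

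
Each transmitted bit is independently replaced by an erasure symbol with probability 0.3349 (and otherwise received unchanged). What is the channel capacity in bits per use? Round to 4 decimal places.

Binary erasure channel: capacity C = 1 − ε.
C = 1 − 0.3349 = 0.6651 bits per channel use.

0.6651 bits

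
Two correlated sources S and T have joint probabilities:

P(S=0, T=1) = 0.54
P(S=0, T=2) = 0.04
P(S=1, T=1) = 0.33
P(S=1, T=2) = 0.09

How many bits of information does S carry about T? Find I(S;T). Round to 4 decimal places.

Marginals: p(S) = (0.5800, 0.4200), p(T) = (0.8700, 0.1300).
I(S;T) = Σ p(x,y)·log₂[p(x,y)/(p(x)p(y))].
  (0,1): 0.54·log₂(1.0702) = 0.05282
  (0,2): 0.04·log₂(0.5305) = -0.03658
  (1,1): 0.33·log₂(0.9031) = -0.04851
  (1,2): 0.09·log₂(1.6484) = 0.06489
Sum = 0.0326 bits.

0.0326 bits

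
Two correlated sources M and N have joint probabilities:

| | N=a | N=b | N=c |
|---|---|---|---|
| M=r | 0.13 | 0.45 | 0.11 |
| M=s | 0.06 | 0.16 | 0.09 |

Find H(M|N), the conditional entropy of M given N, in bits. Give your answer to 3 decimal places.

0.876 bits

Marginals: p(M) = (0.6900, 0.3100), p(N) = (0.1900, 0.6100, 0.2000).
H(M|N) = Σ p(N) · H(M|N=·).
  N=a: p=0.1900, H(M|N=a) = 0.8997
  N=b: p=0.6100, H(M|N=b) = 0.8302
  N=c: p=0.2000, H(M|N=c) = 0.9928
Weighted sum = 0.876 bits.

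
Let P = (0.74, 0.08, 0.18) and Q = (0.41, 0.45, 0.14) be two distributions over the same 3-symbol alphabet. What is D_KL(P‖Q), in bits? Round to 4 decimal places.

0.4963 bits

D(P‖Q) = Σ p·log₂(p/q).
  0.74·log₂(0.74/0.41) = 0.63041
  0.08·log₂(0.08/0.45) = -0.19935
  0.18·log₂(0.18/0.14) = 0.06526
D(P‖Q) = 0.4963 bits.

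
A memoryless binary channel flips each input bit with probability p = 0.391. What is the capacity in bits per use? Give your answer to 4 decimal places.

0.0346 bits

Binary symmetric channel: C = 1 − h₂(ε) where h₂ is the binary entropy function.
h₂(0.391) = −0.391·log₂0.391 − 0.609·log₂0.609 = 0.9654.
C = 1 − 0.9654 = 0.0346 bits per channel use.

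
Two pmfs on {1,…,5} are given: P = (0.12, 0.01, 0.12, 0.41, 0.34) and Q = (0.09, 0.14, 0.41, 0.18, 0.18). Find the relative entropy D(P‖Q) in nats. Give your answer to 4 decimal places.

0.4144 nats

D(P‖Q) = Σ p·ln(p/q).
  0.12·ln(0.12/0.09) = 0.03452
  0.01·ln(0.01/0.14) = -0.02639
  0.12·ln(0.12/0.41) = -0.14744
  0.41·ln(0.41/0.18) = 0.33751
  0.34·ln(0.34/0.18) = 0.21624
D(P‖Q) = 0.4144 nats.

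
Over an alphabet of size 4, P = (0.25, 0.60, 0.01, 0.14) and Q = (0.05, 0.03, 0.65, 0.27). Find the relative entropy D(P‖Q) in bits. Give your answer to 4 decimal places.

2.9808 bits

D(P‖Q) = Σ p·log₂(p/q).
  0.25·log₂(0.25/0.05) = 0.58048
  0.60·log₂(0.60/0.03) = 2.59316
  0.01·log₂(0.01/0.65) = -0.06022
  0.14·log₂(0.14/0.27) = -0.13265
D(P‖Q) = 2.9808 bits.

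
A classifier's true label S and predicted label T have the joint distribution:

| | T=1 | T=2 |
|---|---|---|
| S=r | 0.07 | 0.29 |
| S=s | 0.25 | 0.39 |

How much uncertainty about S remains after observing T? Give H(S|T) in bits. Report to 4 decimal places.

Chain rule: H(S|T) = H(S,T) − H(T).
Marginals: p(S) = (0.3600, 0.6400), p(T) = (0.3200, 0.6800).
H(S,T) = 1.8163 bits; H(T) = 0.9044 bits.
H(S|T) = 1.8163 − 0.9044 = 0.9119 bits.

0.9119 bits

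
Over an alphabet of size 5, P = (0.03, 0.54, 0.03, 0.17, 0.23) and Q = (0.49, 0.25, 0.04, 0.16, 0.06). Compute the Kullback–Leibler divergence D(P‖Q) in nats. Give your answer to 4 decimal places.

0.6428 nats

D(P‖Q) = Σ p·ln(p/q).
  0.03·ln(0.03/0.49) = -0.08380
  0.54·ln(0.54/0.25) = 0.41586
  0.03·ln(0.03/0.04) = -0.00863
  0.17·ln(0.17/0.16) = 0.01031
  0.23·ln(0.23/0.06) = 0.30906
D(P‖Q) = 0.6428 nats.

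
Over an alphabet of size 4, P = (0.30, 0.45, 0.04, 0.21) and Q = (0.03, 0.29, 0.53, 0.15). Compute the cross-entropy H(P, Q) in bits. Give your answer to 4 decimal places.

2.9327 bits

H(P,Q) = −Σ p·log₂ q.
  −0.30·log₂(0.03) = 1.51767
  −0.45·log₂(0.29) = 0.80364
  −0.04·log₂(0.53) = 0.03664
  −0.21·log₂(0.15) = 0.57476
H(P,Q) = 2.9327 bits.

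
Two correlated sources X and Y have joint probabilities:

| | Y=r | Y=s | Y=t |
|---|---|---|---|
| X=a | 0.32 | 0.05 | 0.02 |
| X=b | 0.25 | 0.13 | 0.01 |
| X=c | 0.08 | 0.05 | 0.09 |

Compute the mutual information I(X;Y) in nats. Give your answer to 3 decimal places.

Marginals: p(X) = (0.3900, 0.3900, 0.2200), p(Y) = (0.6500, 0.2300, 0.1200).
I(X;Y) = H(X) + H(Y) − H(X,Y).
H(X) = 1.0676, H(Y) = 0.8725, H(X,Y) = 1.8191.
I(X;Y) = 1.0676 + 0.8725 − 1.8191 = 0.121 nats.

0.121 nats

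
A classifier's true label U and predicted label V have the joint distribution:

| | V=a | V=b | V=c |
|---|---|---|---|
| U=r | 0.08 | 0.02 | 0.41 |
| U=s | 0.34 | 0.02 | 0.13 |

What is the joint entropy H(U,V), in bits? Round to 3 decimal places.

1.956 bits

H(U,V) = −Σ p(x,y)·log₂ p(x,y) over all 6 cells.
  cell (r,a): −0.08·log₂0.08 = 0.2915
  cell (r,b): −0.02·log₂0.02 = 0.1129
  cell (r,c): −0.41·log₂0.41 = 0.5274
  cell (s,a): −0.34·log₂0.34 = 0.5292
  cell (s,b): −0.02·log₂0.02 = 0.1129
  cell (s,c): −0.13·log₂0.13 = 0.3826
Sum = 1.956 bits.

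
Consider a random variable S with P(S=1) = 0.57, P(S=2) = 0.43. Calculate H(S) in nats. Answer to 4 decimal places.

0.6833 nats

H(S) = −Σ p·ln p.
  −(0.57)·ln(0.57) = 0.32041
  −(0.43)·ln(0.43) = 0.36291
Sum: 0.32041 + 0.36291 = 0.6833 nats.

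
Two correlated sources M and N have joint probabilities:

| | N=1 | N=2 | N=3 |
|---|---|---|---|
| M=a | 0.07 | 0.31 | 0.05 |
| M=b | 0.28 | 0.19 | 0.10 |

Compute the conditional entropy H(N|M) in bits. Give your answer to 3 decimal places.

Chain rule: H(N|M) = H(M,N) − H(M).
Marginals: p(M) = (0.4300, 0.5700), p(N) = (0.3500, 0.5000, 0.1500).
H(M,N) = 2.3101 bits; H(M) = 0.9858 bits.
H(N|M) = 2.3101 − 0.9858 = 1.324 bits.

1.324 bits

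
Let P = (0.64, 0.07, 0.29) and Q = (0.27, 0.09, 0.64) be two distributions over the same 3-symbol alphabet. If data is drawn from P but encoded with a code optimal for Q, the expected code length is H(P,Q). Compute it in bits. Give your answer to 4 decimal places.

H(P,Q) = −Σ p·log₂ q.
  −0.64·log₂(0.27) = 1.20894
  −0.07·log₂(0.09) = 0.24318
  −0.29·log₂(0.64) = 0.18672
H(P,Q) = 1.6388 bits.

1.6388 bits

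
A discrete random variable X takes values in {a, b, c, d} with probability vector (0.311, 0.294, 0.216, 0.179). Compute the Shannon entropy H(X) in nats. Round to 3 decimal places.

1.362 nats

H(X) = −Σ p·ln p.
  −(0.311)·ln(0.311) = 0.3632
  −(0.294)·ln(0.294) = 0.3599
  −(0.216)·ln(0.216) = 0.3310
  −(0.179)·ln(0.179) = 0.3079
Sum: 0.3632 + 0.3599 + 0.3310 + 0.3079 = 1.362 nats.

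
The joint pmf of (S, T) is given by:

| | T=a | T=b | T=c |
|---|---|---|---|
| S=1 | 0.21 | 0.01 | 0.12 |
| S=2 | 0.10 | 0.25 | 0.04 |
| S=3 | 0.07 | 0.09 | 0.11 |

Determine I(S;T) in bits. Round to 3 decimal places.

0.284 bits

Marginals: p(S) = (0.3400, 0.3900, 0.2700), p(T) = (0.3800, 0.3500, 0.2700).
I(S;T) = H(S) + H(T) − H(S,T).
H(S) = 1.5690, H(T) = 1.5706, H(S,T) = 2.8558.
I(S;T) = 1.5690 + 1.5706 − 2.8558 = 0.284 bits.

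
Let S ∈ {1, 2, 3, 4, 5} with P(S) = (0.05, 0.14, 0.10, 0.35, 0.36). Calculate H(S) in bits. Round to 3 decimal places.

2.006 bits

H(S) = −Σ p·log₂ p.
  −(0.05)·log₂(0.05) = 0.2161
  −(0.14)·log₂(0.14) = 0.3971
  −(0.10)·log₂(0.10) = 0.3322
  −(0.35)·log₂(0.35) = 0.5301
  −(0.36)·log₂(0.36) = 0.5306
Sum: 0.2161 + 0.3971 + 0.3322 + 0.5301 + 0.5306 = 2.006 bits.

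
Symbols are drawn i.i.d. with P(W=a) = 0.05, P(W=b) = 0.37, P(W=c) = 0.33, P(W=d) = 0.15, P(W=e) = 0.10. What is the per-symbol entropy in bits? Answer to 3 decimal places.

2.017 bits

H(W) = −Σ p·log₂ p.
  −(0.05)·log₂(0.05) = 0.2161
  −(0.37)·log₂(0.37) = 0.5307
  −(0.33)·log₂(0.33) = 0.5278
  −(0.15)·log₂(0.15) = 0.4105
  −(0.10)·log₂(0.10) = 0.3322
Sum: 0.2161 + 0.5307 + 0.5278 + 0.4105 + 0.3322 = 2.017 bits.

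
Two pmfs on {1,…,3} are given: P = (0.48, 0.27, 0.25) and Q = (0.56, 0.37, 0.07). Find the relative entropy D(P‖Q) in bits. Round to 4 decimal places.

D(P‖Q) = Σ p·log₂(p/q).
  0.48·log₂(0.48/0.56) = -0.10675
  0.27·log₂(0.27/0.37) = -0.12273
  0.25·log₂(0.25/0.07) = 0.45913
D(P‖Q) = 0.2296 bits.

0.2296 bits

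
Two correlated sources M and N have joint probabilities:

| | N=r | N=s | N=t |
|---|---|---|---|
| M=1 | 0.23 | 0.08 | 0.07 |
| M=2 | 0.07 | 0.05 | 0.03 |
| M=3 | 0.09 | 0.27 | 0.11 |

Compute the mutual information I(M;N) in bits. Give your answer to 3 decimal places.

0.127 bits

Marginals: p(M) = (0.3800, 0.1500, 0.4700), p(N) = (0.3900, 0.4000, 0.2100).
I(M;N) = H(M) + H(N) − H(M,N).
H(M) = 1.4530, H(N) = 1.5314, H(M,N) = 2.8571.
I(M;N) = 1.4530 + 1.5314 − 2.8571 = 0.127 bits.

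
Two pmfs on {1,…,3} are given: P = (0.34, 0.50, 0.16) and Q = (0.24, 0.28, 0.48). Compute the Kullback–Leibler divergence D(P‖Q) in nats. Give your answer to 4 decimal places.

D(P‖Q) = Σ p·ln(p/q).
  0.34·ln(0.34/0.24) = 0.11842
  0.50·ln(0.50/0.28) = 0.28991
  0.16·ln(0.16/0.48) = -0.17578
D(P‖Q) = 0.2326 nats.

0.2326 nats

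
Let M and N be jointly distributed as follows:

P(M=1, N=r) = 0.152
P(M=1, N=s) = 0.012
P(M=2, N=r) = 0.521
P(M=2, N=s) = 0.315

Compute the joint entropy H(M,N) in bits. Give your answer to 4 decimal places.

1.5047 bits

H(M,N) = −Σ p(x,y)·log₂ p(x,y) over all 4 cells.
  cell (1,r): −0.152·log₂0.152 = 0.41311
  cell (1,s): −0.012·log₂0.012 = 0.07657
  cell (2,r): −0.521·log₂0.521 = 0.49008
  cell (2,s): −0.315·log₂0.315 = 0.52497
Sum = 1.5047 bits.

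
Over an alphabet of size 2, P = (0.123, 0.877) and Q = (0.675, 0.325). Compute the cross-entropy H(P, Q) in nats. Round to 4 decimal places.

1.0340 nats

H(P,Q) = −Σ p·ln q.
  −0.123·ln(0.675) = 0.04834
  −0.877·ln(0.325) = 0.98569
H(P,Q) = 1.0340 nats.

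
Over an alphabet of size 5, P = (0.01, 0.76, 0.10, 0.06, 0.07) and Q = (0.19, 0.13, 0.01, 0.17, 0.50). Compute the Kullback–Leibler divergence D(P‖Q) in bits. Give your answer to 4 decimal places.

D(P‖Q) = Σ p·log₂(p/q).
  0.01·log₂(0.01/0.19) = -0.04248
  0.76·log₂(0.76/0.13) = 1.93609
  0.10·log₂(0.10/0.01) = 0.33219
  0.06·log₂(0.06/0.17) = -0.09015
  0.07·log₂(0.07/0.50) = -0.19856
D(P‖Q) = 1.9371 bits.

1.9371 bits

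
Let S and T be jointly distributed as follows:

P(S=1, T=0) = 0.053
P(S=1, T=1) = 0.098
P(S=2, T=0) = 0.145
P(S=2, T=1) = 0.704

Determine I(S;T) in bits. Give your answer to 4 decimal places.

Marginals: p(S) = (0.1510, 0.8490), p(T) = (0.1980, 0.8020).
I(S;T) = Σ p(x,y)·log₂[p(x,y)/(p(x)p(y))].
  (1,0): 0.053·log₂(1.7727) = 0.04377
  (1,1): 0.098·log₂(0.8092) = -0.02993
  (2,0): 0.145·log₂(0.8626) = -0.03093
  (2,1): 0.704·log₂(1.0339) = 0.03389
Sum = 0.0168 bits.

0.0168 bits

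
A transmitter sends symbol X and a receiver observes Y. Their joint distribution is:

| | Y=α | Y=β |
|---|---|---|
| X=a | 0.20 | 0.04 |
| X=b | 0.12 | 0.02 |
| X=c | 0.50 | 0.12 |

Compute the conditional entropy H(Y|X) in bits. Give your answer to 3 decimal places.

0.678 bits

Marginals: p(X) = (0.2400, 0.1400, 0.6200), p(Y) = (0.8200, 0.1800).
H(Y|X) = Σ p(X) · H(Y|X=·).
  X=a: p=0.2400, H(Y|X=a) = 0.6500
  X=b: p=0.1400, H(Y|X=b) = 0.5917
  X=c: p=0.6200, H(Y|X=c) = 0.7088
Weighted sum = 0.678 bits.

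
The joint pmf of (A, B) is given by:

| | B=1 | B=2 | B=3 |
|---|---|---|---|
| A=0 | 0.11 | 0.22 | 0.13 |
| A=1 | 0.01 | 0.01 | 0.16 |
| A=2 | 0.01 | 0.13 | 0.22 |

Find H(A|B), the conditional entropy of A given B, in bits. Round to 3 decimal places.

Marginals: p(A) = (0.4600, 0.1800, 0.3600), p(B) = (0.1300, 0.3600, 0.5100).
H(A|B) = Σ p(B) · H(A|B=·).
  B=1: p=0.1300, H(A|B=1) = 0.7732
  B=2: p=0.3600, H(A|B=2) = 1.1084
  B=3: p=0.5100, H(A|B=3) = 1.5506
Weighted sum = 1.290 bits.

1.290 bits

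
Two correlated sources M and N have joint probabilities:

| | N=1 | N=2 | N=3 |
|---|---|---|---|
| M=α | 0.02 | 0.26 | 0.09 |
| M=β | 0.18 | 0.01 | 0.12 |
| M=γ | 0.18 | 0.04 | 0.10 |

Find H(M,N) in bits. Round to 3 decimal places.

2.773 bits

H(M,N) = −Σ p(x,y)·log₂ p(x,y) over all 9 cells.
  cell (α,1): −0.02·log₂0.02 = 0.1129
  cell (α,2): −0.26·log₂0.26 = 0.5053
  cell (α,3): −0.09·log₂0.09 = 0.3127
  cell (β,1): −0.18·log₂0.18 = 0.4453
  cell (β,2): −0.01·log₂0.01 = 0.0664
  cell (β,3): −0.12·log₂0.12 = 0.3671
  cell (γ,1): −0.18·log₂0.18 = 0.4453
  cell (γ,2): −0.04·log₂0.04 = 0.1858
  cell (γ,3): −0.10·log₂0.10 = 0.3322
Sum = 2.773 bits.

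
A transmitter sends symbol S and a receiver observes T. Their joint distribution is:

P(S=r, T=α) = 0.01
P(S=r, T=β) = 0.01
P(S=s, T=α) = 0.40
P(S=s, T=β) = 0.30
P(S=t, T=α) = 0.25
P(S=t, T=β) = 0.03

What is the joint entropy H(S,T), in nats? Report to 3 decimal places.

H(S,T) = −Σ p(x,y)·ln p(x,y) over all 6 cells.
  cell (r,α): −0.01·ln0.01 = 0.0461
  cell (r,β): −0.01·ln0.01 = 0.0461
  cell (s,α): −0.40·ln0.40 = 0.3665
  cell (s,β): −0.30·ln0.30 = 0.3612
  cell (t,α): −0.25·ln0.25 = 0.3466
  cell (t,β): −0.03·ln0.03 = 0.1052
Sum = 1.272 nats.

1.272 nats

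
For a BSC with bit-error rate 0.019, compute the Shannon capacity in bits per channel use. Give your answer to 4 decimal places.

0.8642 bits

Binary symmetric channel: C = 1 − h₂(ε) where h₂ is the binary entropy function.
h₂(0.019) = −0.019·log₂0.019 − 0.981·log₂0.981 = 0.1358.
C = 1 − 0.1358 = 0.8642 bits per channel use.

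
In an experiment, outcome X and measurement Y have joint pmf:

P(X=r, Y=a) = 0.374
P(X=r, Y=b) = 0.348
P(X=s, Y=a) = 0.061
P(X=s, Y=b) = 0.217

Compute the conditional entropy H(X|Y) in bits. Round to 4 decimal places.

0.7973 bits

Marginals: p(X) = (0.7220, 0.2780), p(Y) = (0.4350, 0.5650).
H(X|Y) = Σ p(Y) · H(X|Y=·).
  Y=a: p=0.4350, H(X|Y=a) = 0.5848
  Y=b: p=0.5650, H(X|Y=b) = 0.9609
Weighted sum = 0.7973 bits.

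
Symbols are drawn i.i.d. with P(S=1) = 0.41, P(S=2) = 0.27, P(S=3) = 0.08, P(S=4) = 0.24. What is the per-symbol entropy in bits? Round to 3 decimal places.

H(S) = −Σ p·log₂ p.
  −(0.41)·log₂(0.41) = 0.5274
  −(0.27)·log₂(0.27) = 0.5100
  −(0.08)·log₂(0.08) = 0.2915
  −(0.24)·log₂(0.24) = 0.4941
Sum: 0.5274 + 0.5100 + 0.2915 + 0.4941 = 1.823 bits.

1.823 bits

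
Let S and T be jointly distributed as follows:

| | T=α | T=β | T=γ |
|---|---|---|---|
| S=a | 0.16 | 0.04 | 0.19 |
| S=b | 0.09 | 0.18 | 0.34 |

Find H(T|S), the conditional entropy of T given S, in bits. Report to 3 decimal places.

Marginals: p(S) = (0.3900, 0.6100), p(T) = (0.2500, 0.2200, 0.5300).
H(T|S) = Σ p(S) · H(T|S=·).
  S=a: p=0.3900, H(T|S=a) = 1.3697
  S=b: p=0.6100, H(T|S=b) = 1.3969
Weighted sum = 1.386 bits.

1.386 bits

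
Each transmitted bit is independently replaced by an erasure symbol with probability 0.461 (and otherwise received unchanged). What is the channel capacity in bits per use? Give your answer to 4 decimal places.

0.5390 bits

Binary erasure channel: capacity C = 1 − ε.
C = 1 − 0.461 = 0.5390 bits per channel use.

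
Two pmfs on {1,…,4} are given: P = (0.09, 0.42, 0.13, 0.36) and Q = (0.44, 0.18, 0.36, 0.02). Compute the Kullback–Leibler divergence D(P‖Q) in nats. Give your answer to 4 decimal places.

1.1212 nats

D(P‖Q) = Σ p·ln(p/q).
  0.09·ln(0.09/0.44) = -0.14283
  0.42·ln(0.42/0.18) = 0.35587
  0.13·ln(0.13/0.36) = -0.13241
  0.36·ln(0.36/0.02) = 1.04053
D(P‖Q) = 1.1212 nats.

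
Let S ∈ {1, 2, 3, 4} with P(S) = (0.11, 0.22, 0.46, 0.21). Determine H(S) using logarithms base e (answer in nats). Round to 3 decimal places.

H(S) = −Σ p·ln p.
  −(0.11)·ln(0.11) = 0.2428
  −(0.22)·ln(0.22) = 0.3331
  −(0.46)·ln(0.46) = 0.3572
  −(0.21)·ln(0.21) = 0.3277
Sum: 0.2428 + 0.3331 + 0.3572 + 0.3277 = 1.261 nats.

1.261 nats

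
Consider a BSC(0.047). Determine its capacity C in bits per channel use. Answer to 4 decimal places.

Binary symmetric channel: C = 1 − h₂(ε) where h₂ is the binary entropy function.
h₂(0.047) = −0.047·log₂0.047 − 0.953·log₂0.953 = 0.2735.
C = 1 − 0.2735 = 0.7265 bits per channel use.

0.7265 bits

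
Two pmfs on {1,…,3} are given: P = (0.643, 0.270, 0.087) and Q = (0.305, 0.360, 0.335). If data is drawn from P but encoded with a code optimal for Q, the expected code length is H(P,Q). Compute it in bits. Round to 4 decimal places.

H(P,Q) = −Σ p·log₂ q.
  −0.643·log₂(0.305) = 1.10154
  −0.270·log₂(0.360) = 0.39796
  −0.087·log₂(0.335) = 0.13727
H(P,Q) = 1.6368 bits.

1.6368 bits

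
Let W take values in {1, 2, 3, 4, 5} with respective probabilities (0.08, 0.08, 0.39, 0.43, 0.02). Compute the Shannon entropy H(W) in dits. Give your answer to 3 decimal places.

0.527 dits

H(W) = −Σ p·log₁₀ p.
  −(0.08)·log₁₀(0.08) = 0.0878
  −(0.08)·log₁₀(0.08) = 0.0878
  −(0.39)·log₁₀(0.39) = 0.1595
  −(0.43)·log₁₀(0.43) = 0.1576
  −(0.02)·log₁₀(0.02) = 0.0340
Sum: 0.0878 + 0.0878 + 0.1595 + 0.1576 + 0.0340 = 0.527 dits.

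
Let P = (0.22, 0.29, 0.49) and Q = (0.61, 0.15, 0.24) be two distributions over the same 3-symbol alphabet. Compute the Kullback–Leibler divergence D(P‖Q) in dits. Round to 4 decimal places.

0.1375 dits

D(P‖Q) = Σ p·log₁₀(p/q).
  0.22·log₁₀(0.22/0.61) = -0.09744
  0.29·log₁₀(0.29/0.15) = 0.08303
  0.49·log₁₀(0.49/0.24) = 0.15189
D(P‖Q) = 0.1375 dits.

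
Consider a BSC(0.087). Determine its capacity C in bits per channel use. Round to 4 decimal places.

0.5736 bits

Binary symmetric channel: C = 1 − h₂(ε) where h₂ is the binary entropy function.
h₂(0.087) = −0.087·log₂0.087 − 0.913·log₂0.913 = 0.4264.
C = 1 − 0.4264 = 0.5736 bits per channel use.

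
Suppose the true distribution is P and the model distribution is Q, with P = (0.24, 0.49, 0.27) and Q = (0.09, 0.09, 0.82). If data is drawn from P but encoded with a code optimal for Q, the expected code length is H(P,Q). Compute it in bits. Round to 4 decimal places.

H(P,Q) = −Σ p·log₂ q.
  −0.24·log₂(0.09) = 0.83374
  −0.49·log₂(0.09) = 1.70223
  −0.27·log₂(0.82) = 0.07730
H(P,Q) = 2.6133 bits.

2.6133 bits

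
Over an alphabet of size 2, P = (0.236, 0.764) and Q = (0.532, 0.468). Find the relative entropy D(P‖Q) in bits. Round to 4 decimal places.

0.2635 bits

D(P‖Q) = Σ p·log₂(p/q).
  0.236·log₂(0.236/0.532) = -0.27674
  0.764·log₂(0.764/0.468) = 0.54020
D(P‖Q) = 0.2635 bits.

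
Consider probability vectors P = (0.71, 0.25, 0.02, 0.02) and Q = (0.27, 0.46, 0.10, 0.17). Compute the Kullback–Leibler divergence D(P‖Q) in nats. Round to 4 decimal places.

0.4590 nats

D(P‖Q) = Σ p·ln(p/q).
  0.71·ln(0.71/0.27) = 0.68646
  0.25·ln(0.25/0.46) = -0.15244
  0.02·ln(0.02/0.10) = -0.03219
  0.02·ln(0.02/0.17) = -0.04280
D(P‖Q) = 0.4590 nats.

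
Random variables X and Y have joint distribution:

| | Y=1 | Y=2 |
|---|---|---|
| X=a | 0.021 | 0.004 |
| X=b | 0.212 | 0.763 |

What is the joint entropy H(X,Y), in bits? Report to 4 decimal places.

0.9211 bits

H(X,Y) = −Σ p(x,y)·log₂ p(x,y) over all 4 cells.
  cell (a,1): −0.021·log₂0.021 = 0.11704
  cell (a,2): −0.004·log₂0.004 = 0.03186
  cell (b,1): −0.212·log₂0.212 = 0.47443
  cell (b,2): −0.763·log₂0.763 = 0.29776
Sum = 0.9211 bits.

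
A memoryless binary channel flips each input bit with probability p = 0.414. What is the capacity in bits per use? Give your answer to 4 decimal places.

Binary symmetric channel: C = 1 − h₂(ε) where h₂ is the binary entropy function.
h₂(0.414) = −0.414·log₂0.414 − 0.586·log₂0.586 = 0.9786.
C = 1 − 0.9786 = 0.0214 bits per channel use.

0.0214 bits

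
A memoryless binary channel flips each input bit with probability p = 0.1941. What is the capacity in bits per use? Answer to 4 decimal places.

Binary symmetric channel: C = 1 − h₂(ε) where h₂ is the binary entropy function.
h₂(0.1941) = −0.1941·log₂0.1941 − 0.8059·log₂0.8059 = 0.7100.
C = 1 − 0.7100 = 0.2900 bits per channel use.

0.2900 bits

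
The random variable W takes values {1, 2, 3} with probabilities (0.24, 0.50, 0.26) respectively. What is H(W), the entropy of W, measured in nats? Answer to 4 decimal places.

1.0393 nats

H(W) = −Σ p·ln p.
  −(0.24)·ln(0.24) = 0.34251
  −(0.50)·ln(0.50) = 0.34657
  −(0.26)·ln(0.26) = 0.35024
Sum: 0.34251 + 0.34657 + 0.35024 = 1.0393 nats.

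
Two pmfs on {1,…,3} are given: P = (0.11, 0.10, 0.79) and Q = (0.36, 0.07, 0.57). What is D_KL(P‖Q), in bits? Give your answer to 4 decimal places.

D(P‖Q) = Σ p·log₂(p/q).
  0.11·log₂(0.11/0.36) = -0.18815
  0.10·log₂(0.10/0.07) = 0.05146
  0.79·log₂(0.79/0.57) = 0.37200
D(P‖Q) = 0.2353 bits.

0.2353 bits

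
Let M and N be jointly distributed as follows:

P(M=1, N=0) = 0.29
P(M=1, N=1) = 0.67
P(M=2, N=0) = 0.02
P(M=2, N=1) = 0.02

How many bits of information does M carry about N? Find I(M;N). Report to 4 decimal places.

0.0047 bits

Marginals: p(M) = (0.9600, 0.0400), p(N) = (0.3100, 0.6900).
I(M;N) = Σ p(x,y)·log₂[p(x,y)/(p(x)p(y))].
  (1,0): 0.29·log₂(0.9745) = -0.01082
  (1,1): 0.67·log₂(1.0115) = 0.01103
  (2,0): 0.02·log₂(1.6129) = 0.01379
  (2,1): 0.02·log₂(0.7246) = -0.00929
Sum = 0.0047 bits.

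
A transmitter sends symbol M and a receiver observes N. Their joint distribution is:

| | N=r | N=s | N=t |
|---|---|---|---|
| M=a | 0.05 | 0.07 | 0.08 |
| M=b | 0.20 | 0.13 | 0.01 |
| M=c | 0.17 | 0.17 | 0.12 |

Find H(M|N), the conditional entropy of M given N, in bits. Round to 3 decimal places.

1.397 bits

Marginals: p(M) = (0.2000, 0.3400, 0.4600), p(N) = (0.4200, 0.3700, 0.2100).
H(M|N) = Σ p(N) · H(M|N=·).
  N=r: p=0.4200, H(M|N=r) = 1.4034
  N=s: p=0.3700, H(M|N=s) = 1.5002
  N=t: p=0.2100, H(M|N=t) = 1.2009
Weighted sum = 1.397 bits.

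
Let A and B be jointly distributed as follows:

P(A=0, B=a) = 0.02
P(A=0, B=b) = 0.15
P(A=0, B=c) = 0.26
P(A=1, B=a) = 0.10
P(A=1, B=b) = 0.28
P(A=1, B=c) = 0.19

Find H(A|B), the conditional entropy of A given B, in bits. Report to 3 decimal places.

0.921 bits

Marginals: p(A) = (0.4300, 0.5700), p(B) = (0.1200, 0.4300, 0.4500).
H(A|B) = Σ p(B) · H(A|B=·).
  B=a: p=0.1200, H(A|B=a) = 0.6500
  B=b: p=0.4300, H(A|B=b) = 0.9330
  B=c: p=0.4500, H(A|B=c) = 0.9825
Weighted sum = 0.921 bits.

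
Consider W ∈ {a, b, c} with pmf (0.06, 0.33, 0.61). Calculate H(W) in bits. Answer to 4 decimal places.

H(W) = −Σ p·log₂ p.
  −(0.06)·log₂(0.06) = 0.24353
  −(0.33)·log₂(0.33) = 0.52782
  −(0.61)·log₂(0.61) = 0.43500
Sum: 0.24353 + 0.52782 + 0.43500 = 1.2064 bits.

1.2064 bits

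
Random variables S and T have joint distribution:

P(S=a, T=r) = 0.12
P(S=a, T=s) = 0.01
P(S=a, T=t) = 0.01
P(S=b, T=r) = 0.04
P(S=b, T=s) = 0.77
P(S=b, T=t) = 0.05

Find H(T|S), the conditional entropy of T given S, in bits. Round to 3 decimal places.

Marginals: p(S) = (0.1400, 0.8600), p(T) = (0.1600, 0.7800, 0.0600).
H(T|S) = Σ p(S) · H(T|S=·).
  S=a: p=0.1400, H(T|S=a) = 0.7345
  S=b: p=0.8600, H(T|S=b) = 0.5873
Weighted sum = 0.608 bits.

0.608 bits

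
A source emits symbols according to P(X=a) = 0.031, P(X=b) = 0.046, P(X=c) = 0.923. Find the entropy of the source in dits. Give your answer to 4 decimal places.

0.1404 dits

H(X) = −Σ p·log₁₀ p.
  −(0.031)·log₁₀(0.031) = 0.04677
  −(0.046)·log₁₀(0.046) = 0.06151
  −(0.923)·log₁₀(0.923) = 0.03212
Sum: 0.04677 + 0.06151 + 0.03212 = 0.1404 dits.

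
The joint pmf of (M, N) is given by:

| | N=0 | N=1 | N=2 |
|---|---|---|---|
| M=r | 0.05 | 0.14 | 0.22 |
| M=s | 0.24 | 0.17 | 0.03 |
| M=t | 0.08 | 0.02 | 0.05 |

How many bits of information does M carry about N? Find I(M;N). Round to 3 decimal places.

0.244 bits

Marginals: p(M) = (0.4100, 0.4400, 0.1500), p(N) = (0.3700, 0.3300, 0.3000).
I(M;N) = H(M) + H(N) − H(M,N).
H(M) = 1.4591, H(N) = 1.5796, H(M,N) = 2.7948.
I(M;N) = 1.4591 + 1.5796 − 2.7948 = 0.244 bits.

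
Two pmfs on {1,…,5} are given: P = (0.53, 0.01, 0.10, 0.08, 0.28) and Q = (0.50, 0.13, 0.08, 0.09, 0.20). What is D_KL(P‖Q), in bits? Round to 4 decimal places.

D(P‖Q) = Σ p·log₂(p/q).
  0.53·log₂(0.53/0.50) = 0.04455
  0.01·log₂(0.01/0.13) = -0.03700
  0.10·log₂(0.10/0.08) = 0.03219
  0.08·log₂(0.08/0.09) = -0.01359
  0.28·log₂(0.28/0.20) = 0.13592
D(P‖Q) = 0.1621 bits.

0.1621 bits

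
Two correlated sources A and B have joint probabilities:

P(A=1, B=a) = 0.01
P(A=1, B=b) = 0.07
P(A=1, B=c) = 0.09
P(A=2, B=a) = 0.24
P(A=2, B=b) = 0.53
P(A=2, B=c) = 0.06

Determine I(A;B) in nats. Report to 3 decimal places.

0.097 nats

Marginals: p(A) = (0.1700, 0.8300), p(B) = (0.2500, 0.6000, 0.1500).
I(A;B) = Σ p(x,y)·ln[p(x,y)/(p(x)p(y))].
  (1,a): 0.01·ln(0.2353) = -0.0145
  (1,b): 0.07·ln(0.6863) = -0.0264
  (1,c): 0.09·ln(3.5294) = 0.1135
  (2,a): 0.24·ln(1.1566) = 0.0349
  (2,b): 0.53·ln(1.0643) = 0.0330
  (2,c): 0.06·ln(0.4819) = -0.0438
Sum = 0.097 nats.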